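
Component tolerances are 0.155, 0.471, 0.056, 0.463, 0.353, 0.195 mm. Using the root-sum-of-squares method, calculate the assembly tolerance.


RSS = sqrt(0.155^2 + 0.471^2 + 0.056^2 + 0.463^2 + 0.353^2 + 0.195^2)
= sqrt(0.626005)
= 0.7912

0.7912


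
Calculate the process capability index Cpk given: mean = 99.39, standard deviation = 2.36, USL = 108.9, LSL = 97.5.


Cpu = (USL - mean) / (3*sigma) = (108.9 - 99.39) / (3*2.36) = 1.3432
Cpl = (mean - LSL) / (3*sigma) = (99.39 - 97.5) / (3*2.36) = 0.2669
Cpk = min(Cpu, Cpl) = 0.2669

0.2669


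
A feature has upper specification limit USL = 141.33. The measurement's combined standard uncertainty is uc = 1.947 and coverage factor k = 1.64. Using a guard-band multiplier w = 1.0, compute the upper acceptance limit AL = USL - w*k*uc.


U = k * uc = 1.64 * 1.947 = 3.19308
guard band g = w * U = 1.0 * 3.19308 = 3.19308
AL = USL - g = 141.33 - 3.19308
AL = 138.1369

138.1369


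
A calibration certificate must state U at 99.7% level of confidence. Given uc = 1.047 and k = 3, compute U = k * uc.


U = k * uc
U = 3 * 1.047
U = 3.1410

3.1410


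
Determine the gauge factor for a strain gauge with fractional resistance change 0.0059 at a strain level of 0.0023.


GF = (dR/R) / epsilon
= 0.0059 / 0.0023
= 2.5652

2.5652


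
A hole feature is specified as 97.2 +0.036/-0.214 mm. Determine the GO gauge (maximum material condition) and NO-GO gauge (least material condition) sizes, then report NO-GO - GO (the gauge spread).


GO = nominal - lower_tol (smallest hole = maximum material condition)
GO = 97.2 - 0.214 = 96.986
NO-GO = nominal + upper_tol (largest hole = least material condition)
NO-GO = 97.2 + 0.036 = 97.236
spread = NO-GO - GO = 97.236 - 96.986 = 0.2500

0.2500


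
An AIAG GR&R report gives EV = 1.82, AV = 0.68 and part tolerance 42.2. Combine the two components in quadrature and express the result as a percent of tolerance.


GRR = sqrt(EV^2 + AV^2) = sqrt(1.82^2 + 0.68^2) = 1.9428845
%GRR = GRR / tol * 100 = 1.9428845 / 42.2 * 100
%GRR = 4.6040

4.6040


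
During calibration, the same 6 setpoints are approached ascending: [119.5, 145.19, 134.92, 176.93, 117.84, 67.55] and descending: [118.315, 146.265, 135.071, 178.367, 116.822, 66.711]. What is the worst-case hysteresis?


|119.5 - 118.315| = 1.1850
|145.19 - 146.265| = 1.0750
|134.92 - 135.071| = 0.1510
|176.93 - 178.367| = 1.4370
|117.84 - 116.822| = 1.0180
|67.55 - 66.711| = 0.8390
hysteresis = max(diffs) = 1.4370

1.4370


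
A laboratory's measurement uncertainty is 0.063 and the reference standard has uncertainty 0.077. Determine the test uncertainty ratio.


TUR = u_lab / u_ref
= 0.063 / 0.077
= 0.8182

0.8182


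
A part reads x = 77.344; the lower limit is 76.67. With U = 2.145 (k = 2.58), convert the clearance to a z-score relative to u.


u = U / k = 2.145 / 2.58 = 0.83139535
margin = |LSL - x| = |76.67 - 77.344| = 0.674
z = margin / u = 0.674 / 0.83139535
z = 0.8107

0.8107


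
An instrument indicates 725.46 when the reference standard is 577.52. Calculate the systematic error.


Systematic error = measured - true
= 725.46 - 577.52
= 147.9400

147.9400


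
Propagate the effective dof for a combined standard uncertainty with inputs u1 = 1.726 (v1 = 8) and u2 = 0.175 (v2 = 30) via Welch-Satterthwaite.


uc = sqrt(u1^2 + u2^2) = sqrt(1.726^2 + 0.175^2) = 1.734849
v_eff = uc^4 / (u1^4/v1 + u2^4/v2)
= 1.734849^4 / (1.726^4/8 + 0.175^4/30)
= 9.0583004 / 1.109393
v_eff = 8.1651

8.1651


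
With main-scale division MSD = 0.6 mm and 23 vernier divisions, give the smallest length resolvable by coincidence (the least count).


LC = MSD / n_div
= 0.6 / 23
= 0.0261

0.0261


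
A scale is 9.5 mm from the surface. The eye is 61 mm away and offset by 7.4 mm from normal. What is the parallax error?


error = h * offset / d
= 9.5 * 7.4 / 61
= 1.1525

1.1525


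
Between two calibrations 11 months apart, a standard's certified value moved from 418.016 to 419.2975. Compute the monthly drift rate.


rate = (v2 - v1) / months
= (419.2975 - 418.016) / 11
= 1.2815 / 11
= 0.1165

0.1165


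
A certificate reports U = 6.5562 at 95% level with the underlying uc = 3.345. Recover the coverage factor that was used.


k = U / uc
k = 6.5562 / 3.345
k = 1.96

1.96


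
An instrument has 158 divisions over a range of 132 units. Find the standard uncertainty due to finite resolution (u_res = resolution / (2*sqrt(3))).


resolution = range / divisions
resolution = 132 / 158 = 0.83544304
u_res = resolution / (2*sqrt(3))
u_res = 0.83544304 / 3.4641016
u_res = 0.2412

0.2412


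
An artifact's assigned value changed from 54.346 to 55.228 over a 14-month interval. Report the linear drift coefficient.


rate = (v2 - v1) / months
= (55.228 - 54.346) / 14
= 0.8820 / 14
= 0.0630

0.0630


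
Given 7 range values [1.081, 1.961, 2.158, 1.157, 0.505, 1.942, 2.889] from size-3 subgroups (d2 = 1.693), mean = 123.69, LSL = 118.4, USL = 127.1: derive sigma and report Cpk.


R_bar = (1.081 + 1.961 + 2.158 + 1.157 + 0.505 + 1.942 + 2.889) / 7 = 1.6704286
sigma = R_bar / d2 = 1.6704286 / 1.693 = 0.98666781
Cp = (USL - LSL)/(6*sigma) = (127.1 - 118.4)/(6*0.98666781) = 1.4696
Cpu = (127.1 - 123.69)/(3*0.98666781) = 1.1520
Cpl = (123.69 - 118.4)/(3*0.98666781) = 1.7872
Cpk = min(Cpu, Cpl) = 1.1520

1.1520


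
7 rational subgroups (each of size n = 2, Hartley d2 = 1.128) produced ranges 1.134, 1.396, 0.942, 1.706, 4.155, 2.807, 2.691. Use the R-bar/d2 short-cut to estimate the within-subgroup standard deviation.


R_bar = (1.134 + 1.396 + 0.942 + 1.706 + 4.155 + 2.807 + 2.691) / 7
R_bar = 14.831 / 7 = 2.1187143
sigma_hat = R_bar / d2 = 2.1187143 / 1.128 = 1.8783

1.8783


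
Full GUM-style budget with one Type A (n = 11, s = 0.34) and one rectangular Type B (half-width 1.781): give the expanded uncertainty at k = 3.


u_A = s / sqrt(n) = 0.34 / sqrt(11) = 0.10251386
u_B = half_width / sqrt(3) = 1.781 / sqrt(3) = 1.0282608
uc = sqrt(u_A^2 + u_B^2) = sqrt(0.10251386^2 + 1.0282608^2) = 1.0333583
U = k * uc = 3 * 1.0333583
U = 3.1001

3.1001


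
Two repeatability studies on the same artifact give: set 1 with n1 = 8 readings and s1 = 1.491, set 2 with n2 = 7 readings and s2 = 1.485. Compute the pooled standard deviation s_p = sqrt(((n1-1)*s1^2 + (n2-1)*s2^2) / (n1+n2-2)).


s_p = sqrt(((n1-1)*s1^2 + (n2-1)*s2^2) / (n1+n2-2))
numerator = (8-1)*1.491^2 + (7-1)*1.485^2 = 15.561567 + 13.23135 = 28.792917
denominator = 8 + 7 - 2 = 13
s_p^2 = 28.792917 / 13 = 2.2148398
s_p = sqrt(2.2148398) = 1.4882

1.4882


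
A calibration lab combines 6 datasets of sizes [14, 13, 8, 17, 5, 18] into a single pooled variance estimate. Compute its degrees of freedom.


nu = sum_i (n_i - 1)
nu = ((14 - 1) + (13 - 1) + (8 - 1) + (17 - 1) + (5 - 1) + (18 - 1))
nu = 13 + 12 + 7 + 16 + 4 + 17
nu = 69

69


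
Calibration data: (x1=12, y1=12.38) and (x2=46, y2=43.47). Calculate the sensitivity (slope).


slope = (y2 - y1) / (x2 - x1)
= (43.47 - 12.38) / (46 - 12)
= 31.0900 / 34
= 0.9144

0.9144


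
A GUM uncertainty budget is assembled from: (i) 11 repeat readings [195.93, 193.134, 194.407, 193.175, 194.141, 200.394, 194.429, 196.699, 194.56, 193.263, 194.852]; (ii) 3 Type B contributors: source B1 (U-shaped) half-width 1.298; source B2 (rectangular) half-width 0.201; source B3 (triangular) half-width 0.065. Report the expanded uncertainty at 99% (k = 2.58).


mean = (195.93 + 193.134 + 194.407 + 193.175 + 194.141 + 200.394 + 194.429 + 196.699 + 194.56 + 193.263 + 194.852) / 11 = 194.9985455
s = sqrt(sum((x - mean)^2)/(n-1)) = 2.1049356
u_A = s / sqrt(n) = 2.1049356 / sqrt(11) = 0.63466196
u_B1 = 1.298 / sqrt(2) = 0.9178246
u_B2 = 0.201 / sqrt(3) = 0.1160474
u_B3 = 0.065 / sqrt(6) = 0.026536139
uc = sqrt(0.63466196^2 + 0.9178246^2 + 0.1160474^2 + 0.026536139^2) = 1.1222161
U = k * uc = 2.58 * 1.1222161
U = 2.8953

2.8953


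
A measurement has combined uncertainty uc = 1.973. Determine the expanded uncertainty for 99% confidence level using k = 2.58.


U = k * uc
U = 2.58 * 1.973
U = 5.0903

5.0903


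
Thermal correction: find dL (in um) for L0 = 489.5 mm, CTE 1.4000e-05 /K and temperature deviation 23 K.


dL = L * alpha * dT
= 489.5 * 1.4000e-05 * 23
= 0.1576190 mm
dL_um = 0.1576190 * 1000 = 157.6190 um

157.6190


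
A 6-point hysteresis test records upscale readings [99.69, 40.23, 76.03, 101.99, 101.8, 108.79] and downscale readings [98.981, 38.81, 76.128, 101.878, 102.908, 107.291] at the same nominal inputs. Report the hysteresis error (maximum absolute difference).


|99.69 - 98.981| = 0.7090
|40.23 - 38.81| = 1.4200
|76.03 - 76.128| = 0.0980
|101.99 - 101.878| = 0.1120
|101.8 - 102.908| = 1.1080
|108.79 - 107.291| = 1.4990
hysteresis = max(diffs) = 1.4990

1.4990


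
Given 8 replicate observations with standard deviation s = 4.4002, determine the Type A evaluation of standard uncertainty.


u_A = s / sqrt(n)
u_A = 4.4002 / sqrt(8)
u_A = 4.4002 / 2.8284271
u_A = 1.5557

1.5557


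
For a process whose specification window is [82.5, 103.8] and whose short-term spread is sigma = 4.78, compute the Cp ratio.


Cp = (USL - LSL) / (6 * sigma)
= (103.8 - 82.5) / (6 * 4.78)
= 21.3000 / 28.6800
= 0.7427

0.7427


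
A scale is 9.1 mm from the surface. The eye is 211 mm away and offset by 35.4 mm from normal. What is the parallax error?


error = h * offset / d
= 9.1 * 35.4 / 211
= 1.5267

1.5267


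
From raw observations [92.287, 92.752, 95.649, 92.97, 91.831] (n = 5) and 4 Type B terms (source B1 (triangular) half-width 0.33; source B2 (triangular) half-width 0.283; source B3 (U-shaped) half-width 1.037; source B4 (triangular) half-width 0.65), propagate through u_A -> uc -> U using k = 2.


mean = (92.287 + 92.752 + 95.649 + 92.97 + 91.831) / 5 = 93.0978
s = sqrt(sum((x - mean)^2)/(n-1)) = 1.4922056
u_A = s / sqrt(n) = 1.4922056 / sqrt(5) = 0.66733463
u_B1 = 0.33 / sqrt(6) = 0.13472194
u_B2 = 0.283 / sqrt(6) = 0.11553427
u_B3 = 1.037 / sqrt(2) = 0.73326973
u_B4 = 0.65 / sqrt(6) = 0.26536139
uc = sqrt(0.66733463^2 + 0.13472194^2 + 0.11553427^2 + 0.73326973^2 + 0.26536139^2) = 1.0416021
U = k * uc = 2 * 1.0416021
U = 2.0832

2.0832


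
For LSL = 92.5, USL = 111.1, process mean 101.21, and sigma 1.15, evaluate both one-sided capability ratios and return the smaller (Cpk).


Cpu = (USL - mean) / (3*sigma) = (111.1 - 101.21) / (3*1.15) = 2.8667
Cpl = (mean - LSL) / (3*sigma) = (101.21 - 92.5) / (3*1.15) = 2.5246
Cpk = min(Cpu, Cpl) = 2.5246

2.5246


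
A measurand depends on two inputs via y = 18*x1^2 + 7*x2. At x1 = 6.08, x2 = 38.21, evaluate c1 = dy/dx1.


y = 18*x1^2 + 7*x2
dy/dx1 = 2*18*x1
Evaluate at x1 = 6.08: c1 = 36 * 6.08
c1 = 218.8800

218.8800


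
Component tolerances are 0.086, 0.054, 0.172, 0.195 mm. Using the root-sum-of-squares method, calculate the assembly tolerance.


RSS = sqrt(0.086^2 + 0.054^2 + 0.172^2 + 0.195^2)
= sqrt(0.077921)
= 0.2791

0.2791


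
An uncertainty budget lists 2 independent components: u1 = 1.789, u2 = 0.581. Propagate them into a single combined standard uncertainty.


uc = sqrt(1.789^2 + 0.581^2)
uc = sqrt(3.538082)
uc = 1.8810

1.8810


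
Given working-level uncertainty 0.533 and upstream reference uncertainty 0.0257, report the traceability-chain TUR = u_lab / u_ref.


TUR = u_lab / u_ref
= 0.533 / 0.0257
= 20.7393

20.7393


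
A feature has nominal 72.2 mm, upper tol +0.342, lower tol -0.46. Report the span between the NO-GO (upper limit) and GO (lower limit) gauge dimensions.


GO = nominal - lower_tol (smallest hole = maximum material condition)
GO = 72.2 - 0.46 = 71.74
NO-GO = nominal + upper_tol (largest hole = least material condition)
NO-GO = 72.2 + 0.342 = 72.542
spread = NO-GO - GO = 72.542 - 71.74 = 0.8020

0.8020


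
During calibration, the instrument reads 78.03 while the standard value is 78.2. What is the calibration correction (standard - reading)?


Correction = standard - reading
= 78.2 - 78.03
= 0.1700

0.1700


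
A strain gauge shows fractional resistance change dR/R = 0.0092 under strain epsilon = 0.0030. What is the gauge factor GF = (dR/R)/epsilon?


GF = (dR/R) / epsilon
= 0.0092 / 0.0030
= 3.0667

3.0667


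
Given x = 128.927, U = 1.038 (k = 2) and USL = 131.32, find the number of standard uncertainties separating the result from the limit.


u = U / k = 1.038 / 2 = 0.519
margin = |USL - x| = |131.32 - 128.927| = 2.393
z = margin / u = 2.393 / 0.519
z = 4.6108

4.6108


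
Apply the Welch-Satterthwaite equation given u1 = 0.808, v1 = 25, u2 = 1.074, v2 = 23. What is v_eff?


uc = sqrt(u1^2 + u2^2) = sqrt(0.808^2 + 1.074^2) = 1.3440015
v_eff = uc^4 / (u1^4/v1 + u2^4/v2)
= 1.3440015^4 / (0.808^4/25 + 1.074^4/23)
= 3.2628643 / 0.074897381
v_eff = 43.5645

43.5645


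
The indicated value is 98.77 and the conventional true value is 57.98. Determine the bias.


Systematic error = measured - true
= 98.77 - 57.98
= 40.7900

40.7900


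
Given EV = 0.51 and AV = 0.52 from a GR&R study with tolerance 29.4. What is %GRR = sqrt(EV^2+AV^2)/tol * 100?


GRR = sqrt(EV^2 + AV^2) = sqrt(0.51^2 + 0.52^2) = 0.72835431
%GRR = GRR / tol * 100 = 0.72835431 / 29.4 * 100
%GRR = 2.4774

2.4774


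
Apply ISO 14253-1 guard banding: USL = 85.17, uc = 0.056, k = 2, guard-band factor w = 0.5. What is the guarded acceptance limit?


U = k * uc = 2 * 0.056 = 0.112
guard band g = w * U = 0.5 * 0.112 = 0.056
AL = USL - g = 85.17 - 0.056
AL = 85.1140

85.1140


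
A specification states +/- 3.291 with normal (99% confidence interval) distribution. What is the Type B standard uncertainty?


u_B = half_width / 2.576
u_B = 3.291 / 2.576
u_B = 1.2776

1.2776


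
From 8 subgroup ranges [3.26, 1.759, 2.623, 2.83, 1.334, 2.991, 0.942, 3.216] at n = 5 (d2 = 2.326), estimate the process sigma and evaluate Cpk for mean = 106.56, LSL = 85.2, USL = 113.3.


R_bar = (3.26 + 1.759 + 2.623 + 2.83 + 1.334 + 2.991 + 0.942 + 3.216) / 8 = 2.369375
sigma = R_bar / d2 = 2.369375 / 2.326 = 1.0186479
Cp = (USL - LSL)/(6*sigma) = (113.3 - 85.2)/(6*1.0186479) = 4.5976
Cpu = (113.3 - 106.56)/(3*1.0186479) = 2.2055
Cpl = (106.56 - 85.2)/(3*1.0186479) = 6.9897
Cpk = min(Cpu, Cpl) = 2.2055

2.2055


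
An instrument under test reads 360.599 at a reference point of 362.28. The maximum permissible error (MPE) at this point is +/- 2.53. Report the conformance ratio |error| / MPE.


e = indication - reference = 360.599 - 362.28 = -1.6810
|e| = 1.6810
ratio = |e| / MPE = 1.6810 / 2.53
ratio = 0.6644

0.6644


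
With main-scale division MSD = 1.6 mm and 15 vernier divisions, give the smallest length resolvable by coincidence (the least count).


LC = MSD / n_div
= 1.6 / 15
= 0.1067

0.1067


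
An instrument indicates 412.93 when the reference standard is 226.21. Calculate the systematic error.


Systematic error = measured - true
= 412.93 - 226.21
= 186.7200

186.7200


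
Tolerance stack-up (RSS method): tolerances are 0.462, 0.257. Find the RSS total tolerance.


RSS = sqrt(0.462^2 + 0.257^2)
= sqrt(0.279493)
= 0.5287

0.5287


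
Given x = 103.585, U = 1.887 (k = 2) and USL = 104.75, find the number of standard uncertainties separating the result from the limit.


u = U / k = 1.887 / 2 = 0.9435
margin = |USL - x| = |104.75 - 103.585| = 1.165
z = margin / u = 1.165 / 0.9435
z = 1.2348

1.2348


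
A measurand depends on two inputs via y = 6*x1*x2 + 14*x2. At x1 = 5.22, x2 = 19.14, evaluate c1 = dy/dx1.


y = 6*x1*x2 + 14*x2
dy/dx1 = 6*x2
Evaluate at x2 = 19.14: c1 = 6 * 19.14
c1 = 114.8400

114.8400


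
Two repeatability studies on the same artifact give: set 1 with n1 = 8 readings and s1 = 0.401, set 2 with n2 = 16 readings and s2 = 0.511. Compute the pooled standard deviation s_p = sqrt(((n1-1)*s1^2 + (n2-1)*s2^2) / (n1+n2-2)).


s_p = sqrt(((n1-1)*s1^2 + (n2-1)*s2^2) / (n1+n2-2))
numerator = (8-1)*0.401^2 + (16-1)*0.511^2 = 1.125607 + 3.916815 = 5.042422
denominator = 8 + 16 - 2 = 22
s_p^2 = 5.042422 / 22 = 0.229201
s_p = sqrt(0.229201) = 0.4787

0.4787


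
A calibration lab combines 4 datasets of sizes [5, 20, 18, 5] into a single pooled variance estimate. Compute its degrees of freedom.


nu = sum_i (n_i - 1)
nu = ((5 - 1) + (20 - 1) + (18 - 1) + (5 - 1))
nu = 4 + 19 + 17 + 4
nu = 44

44


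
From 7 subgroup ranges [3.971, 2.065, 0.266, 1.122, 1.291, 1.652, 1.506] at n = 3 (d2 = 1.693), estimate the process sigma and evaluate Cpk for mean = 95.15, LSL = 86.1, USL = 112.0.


R_bar = (3.971 + 2.065 + 0.266 + 1.122 + 1.291 + 1.652 + 1.506) / 7 = 1.6961429
sigma = R_bar / d2 = 1.6961429 / 1.693 = 1.0018564
Cp = (USL - LSL)/(6*sigma) = (112.0 - 86.1)/(6*1.0018564) = 4.3087
Cpu = (112.0 - 95.15)/(3*1.0018564) = 5.6063
Cpl = (95.15 - 86.1)/(3*1.0018564) = 3.0111
Cpk = min(Cpu, Cpl) = 3.0111

3.0111


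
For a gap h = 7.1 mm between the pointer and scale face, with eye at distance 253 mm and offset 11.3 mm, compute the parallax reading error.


error = h * offset / d
= 7.1 * 11.3 / 253
= 0.3171

0.3171


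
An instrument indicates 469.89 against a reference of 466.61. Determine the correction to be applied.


Correction = standard - reading
= 466.61 - 469.89
= -3.2800

-3.2800


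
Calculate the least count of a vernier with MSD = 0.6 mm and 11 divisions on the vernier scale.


LC = MSD / n_div
= 0.6 / 11
= 0.0545

0.0545


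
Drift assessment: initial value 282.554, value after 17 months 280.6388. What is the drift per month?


rate = (v2 - v1) / months
= (280.6388 - 282.554) / 17
= -1.9152 / 17
= -0.1127

-0.1127


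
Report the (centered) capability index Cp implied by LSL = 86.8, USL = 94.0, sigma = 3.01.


Cp = (USL - LSL) / (6 * sigma)
= (94.0 - 86.8) / (6 * 3.01)
= 7.2000 / 18.0600
= 0.3987

0.3987


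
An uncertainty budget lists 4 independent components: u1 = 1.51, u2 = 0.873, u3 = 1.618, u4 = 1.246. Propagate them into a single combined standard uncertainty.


uc = sqrt(1.51^2 + 0.873^2 + 1.618^2 + 1.246^2)
uc = sqrt(7.212669)
uc = 2.6856

2.6856


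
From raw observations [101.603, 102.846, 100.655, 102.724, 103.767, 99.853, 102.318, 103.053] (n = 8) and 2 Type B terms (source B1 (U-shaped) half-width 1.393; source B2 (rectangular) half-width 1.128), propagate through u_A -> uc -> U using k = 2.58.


mean = (101.603 + 102.846 + 100.655 + 102.724 + 103.767 + 99.853 + 102.318 + 103.053) / 8 = 102.102375
s = sqrt(sum((x - mean)^2)/(n-1)) = 1.312822
u_A = s / sqrt(n) = 1.312822 / sqrt(8) = 0.46415267
u_B1 = 1.393 / sqrt(2) = 0.98499975
u_B2 = 1.128 / sqrt(3) = 0.6512511
uc = sqrt(0.46415267^2 + 0.98499975^2 + 0.6512511^2) = 1.2687751
U = k * uc = 2.58 * 1.2687751
U = 3.2734

3.2734


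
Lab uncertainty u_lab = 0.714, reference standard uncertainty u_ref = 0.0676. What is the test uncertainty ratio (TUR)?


TUR = u_lab / u_ref
= 0.714 / 0.0676
= 10.5621

10.5621


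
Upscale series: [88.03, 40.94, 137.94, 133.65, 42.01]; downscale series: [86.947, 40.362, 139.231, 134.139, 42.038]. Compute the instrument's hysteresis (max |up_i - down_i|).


|88.03 - 86.947| = 1.0830
|40.94 - 40.362| = 0.5780
|137.94 - 139.231| = 1.2910
|133.65 - 134.139| = 0.4890
|42.01 - 42.038| = 0.0280
hysteresis = max(diffs) = 1.2910

1.2910


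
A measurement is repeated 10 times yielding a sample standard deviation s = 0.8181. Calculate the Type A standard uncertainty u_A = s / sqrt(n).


u_A = s / sqrt(n)
u_A = 0.8181 / sqrt(10)
u_A = 0.8181 / 3.1622777
u_A = 0.2587

0.2587


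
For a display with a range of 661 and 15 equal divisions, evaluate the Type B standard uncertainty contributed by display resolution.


resolution = range / divisions
resolution = 661 / 15 = 44.066667
u_res = resolution / (2*sqrt(3))
u_res = 44.066667 / 3.4641016
u_res = 12.7210

12.7210


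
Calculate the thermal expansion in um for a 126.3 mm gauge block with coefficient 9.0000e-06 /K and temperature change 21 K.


dL = L * alpha * dT
= 126.3 * 9.0000e-06 * 21
= 0.0238707 mm
dL_um = 0.0238707 * 1000 = 23.8707 um

23.8707


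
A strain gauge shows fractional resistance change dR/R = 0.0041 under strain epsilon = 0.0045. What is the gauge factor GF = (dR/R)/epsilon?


GF = (dR/R) / epsilon
= 0.0041 / 0.0045
= 0.9111

0.9111


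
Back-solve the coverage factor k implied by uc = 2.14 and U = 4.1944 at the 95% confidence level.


k = U / uc
k = 4.1944 / 2.14
k = 1.96

1.96


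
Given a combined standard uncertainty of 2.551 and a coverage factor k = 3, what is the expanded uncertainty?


U = k * uc
U = 3 * 2.551
U = 7.6530

7.6530


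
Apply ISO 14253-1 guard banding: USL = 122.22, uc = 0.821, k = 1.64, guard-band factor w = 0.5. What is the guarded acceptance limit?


U = k * uc = 1.64 * 0.821 = 1.34644
guard band g = w * U = 0.5 * 1.34644 = 0.67322
AL = USL - g = 122.22 - 0.67322
AL = 121.5468

121.5468


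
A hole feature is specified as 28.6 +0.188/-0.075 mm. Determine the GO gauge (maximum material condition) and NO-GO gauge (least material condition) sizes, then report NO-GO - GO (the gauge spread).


GO = nominal - lower_tol (smallest hole = maximum material condition)
GO = 28.6 - 0.075 = 28.525
NO-GO = nominal + upper_tol (largest hole = least material condition)
NO-GO = 28.6 + 0.188 = 28.788
spread = NO-GO - GO = 28.788 - 28.525 = 0.2630

0.2630


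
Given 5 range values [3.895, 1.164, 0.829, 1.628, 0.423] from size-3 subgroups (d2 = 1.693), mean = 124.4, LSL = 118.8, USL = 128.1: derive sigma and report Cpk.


R_bar = (3.895 + 1.164 + 0.829 + 1.628 + 0.423) / 5 = 1.5878
sigma = R_bar / d2 = 1.5878 / 1.693 = 0.93786178
Cp = (USL - LSL)/(6*sigma) = (128.1 - 118.8)/(6*0.93786178) = 1.6527
Cpu = (128.1 - 124.4)/(3*0.93786178) = 1.3150
Cpl = (124.4 - 118.8)/(3*0.93786178) = 1.9903
Cpk = min(Cpu, Cpl) = 1.3150

1.3150


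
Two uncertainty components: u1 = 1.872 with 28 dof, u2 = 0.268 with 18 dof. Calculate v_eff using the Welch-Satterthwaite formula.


uc = sqrt(u1^2 + u2^2) = sqrt(1.872^2 + 0.268^2) = 1.8910865
v_eff = uc^4 / (u1^4/v1 + u2^4/v2)
= 1.8910865^4 / (1.872^4/28 + 0.268^4/18)
= 12.789265 / 0.43888328
v_eff = 29.1405

29.1405


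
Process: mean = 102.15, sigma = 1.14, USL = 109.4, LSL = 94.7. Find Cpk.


Cpu = (USL - mean) / (3*sigma) = (109.4 - 102.15) / (3*1.14) = 2.1199
Cpl = (mean - LSL) / (3*sigma) = (102.15 - 94.7) / (3*1.14) = 2.1784
Cpk = min(Cpu, Cpl) = 2.1199

2.1199


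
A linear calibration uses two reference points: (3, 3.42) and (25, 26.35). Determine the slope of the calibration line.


slope = (y2 - y1) / (x2 - x1)
= (26.35 - 3.42) / (25 - 3)
= 22.9300 / 22
= 1.0423

1.0423


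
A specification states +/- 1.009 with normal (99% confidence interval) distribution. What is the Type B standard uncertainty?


u_B = half_width / 2.576
u_B = 1.009 / 2.576
u_B = 0.3917

0.3917


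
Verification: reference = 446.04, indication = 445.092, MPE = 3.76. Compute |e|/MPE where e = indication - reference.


e = indication - reference = 445.092 - 446.04 = -0.9480
|e| = 0.9480
ratio = |e| / MPE = 0.9480 / 3.76
ratio = 0.2521

0.2521


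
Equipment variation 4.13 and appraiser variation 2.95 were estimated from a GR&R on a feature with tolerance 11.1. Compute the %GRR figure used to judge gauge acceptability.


GRR = sqrt(EV^2 + AV^2) = sqrt(4.13^2 + 2.95^2) = 5.0753719
%GRR = GRR / tol * 100 = 5.0753719 / 11.1 * 100
%GRR = 45.7241

45.7241


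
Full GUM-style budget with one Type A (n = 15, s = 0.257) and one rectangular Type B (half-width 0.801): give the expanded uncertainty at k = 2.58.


u_A = s / sqrt(n) = 0.257 / sqrt(15) = 0.066357115
u_B = half_width / sqrt(3) = 0.801 / sqrt(3) = 0.46245757
uc = sqrt(u_A^2 + u_B^2) = sqrt(0.066357115^2 + 0.46245757^2) = 0.46719404
U = k * uc = 2.58 * 0.46719404
U = 1.2054

1.2054


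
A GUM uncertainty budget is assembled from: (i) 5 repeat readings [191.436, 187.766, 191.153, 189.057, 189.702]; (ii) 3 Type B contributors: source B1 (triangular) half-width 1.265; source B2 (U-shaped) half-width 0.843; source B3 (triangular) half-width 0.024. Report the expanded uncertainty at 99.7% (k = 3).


mean = (191.436 + 187.766 + 191.153 + 189.057 + 189.702) / 5 = 189.8228
s = sqrt(sum((x - mean)^2)/(n-1)) = 1.5168483
u_A = s / sqrt(n) = 1.5168483 / sqrt(5) = 0.67835518
u_B1 = 1.265 / sqrt(6) = 0.51643409
u_B2 = 0.843 / sqrt(2) = 0.59609102
u_B3 = 0.024 / sqrt(6) = 0.009797959
uc = sqrt(0.67835518^2 + 0.51643409^2 + 0.59609102^2 + 0.009797959^2) = 1.0403319
U = k * uc = 3 * 1.0403319
U = 3.1210

3.1210


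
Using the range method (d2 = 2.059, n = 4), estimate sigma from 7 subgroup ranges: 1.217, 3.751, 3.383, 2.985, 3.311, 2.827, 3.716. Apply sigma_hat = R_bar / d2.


R_bar = (1.217 + 3.751 + 3.383 + 2.985 + 3.311 + 2.827 + 3.716) / 7
R_bar = 21.19 / 7 = 3.0271429
sigma_hat = R_bar / d2 = 3.0271429 / 2.059 = 1.4702

1.4702


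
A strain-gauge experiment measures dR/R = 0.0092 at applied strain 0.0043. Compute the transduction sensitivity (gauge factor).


GF = (dR/R) / epsilon
= 0.0092 / 0.0043
= 2.1395

2.1395


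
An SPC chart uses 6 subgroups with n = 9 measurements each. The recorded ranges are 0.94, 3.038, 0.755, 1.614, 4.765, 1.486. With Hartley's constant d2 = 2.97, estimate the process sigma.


R_bar = (0.94 + 3.038 + 0.755 + 1.614 + 4.765 + 1.486) / 6
R_bar = 12.598 / 6 = 2.0996667
sigma_hat = R_bar / d2 = 2.0996667 / 2.97 = 0.7070

0.7070


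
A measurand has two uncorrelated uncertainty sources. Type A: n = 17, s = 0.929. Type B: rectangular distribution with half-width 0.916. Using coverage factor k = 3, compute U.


u_A = s / sqrt(n) = 0.929 / sqrt(17) = 0.2253156
u_B = half_width / sqrt(3) = 0.916 / sqrt(3) = 0.52885285
uc = sqrt(u_A^2 + u_B^2) = sqrt(0.2253156^2 + 0.52885285^2) = 0.57484994
U = k * uc = 3 * 0.57484994
U = 1.7245

1.7245


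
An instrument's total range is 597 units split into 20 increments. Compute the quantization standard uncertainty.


resolution = range / divisions
resolution = 597 / 20 = 29.85
u_res = resolution / (2*sqrt(3))
u_res = 29.85 / 3.4641016
u_res = 8.6170

8.6170


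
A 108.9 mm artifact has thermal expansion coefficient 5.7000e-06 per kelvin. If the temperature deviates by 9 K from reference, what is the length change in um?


dL = L * alpha * dT
= 108.9 * 5.7000e-06 * 9
= 0.0055866 mm
dL_um = 0.0055866 * 1000 = 5.5866 um

5.5866


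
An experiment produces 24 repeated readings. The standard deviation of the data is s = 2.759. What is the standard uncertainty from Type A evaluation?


u_A = s / sqrt(n)
u_A = 2.759 / sqrt(24)
u_A = 2.759 / 4.8989795
u_A = 0.5632

0.5632


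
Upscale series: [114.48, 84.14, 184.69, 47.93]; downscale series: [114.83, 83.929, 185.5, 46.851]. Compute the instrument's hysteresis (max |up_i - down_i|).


|114.48 - 114.83| = 0.3500
|84.14 - 83.929| = 0.2110
|184.69 - 185.5| = 0.8100
|47.93 - 46.851| = 1.0790
hysteresis = max(diffs) = 1.0790

1.0790


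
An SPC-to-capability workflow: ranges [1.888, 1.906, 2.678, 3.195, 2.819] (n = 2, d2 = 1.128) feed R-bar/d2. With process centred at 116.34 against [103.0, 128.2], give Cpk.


R_bar = (1.888 + 1.906 + 2.678 + 3.195 + 2.819) / 5 = 2.4972
sigma = R_bar / d2 = 2.4972 / 1.128 = 2.2138298
Cp = (USL - LSL)/(6*sigma) = (128.2 - 103.0)/(6*2.2138298) = 1.8972
Cpu = (128.2 - 116.34)/(3*2.2138298) = 1.7857
Cpl = (116.34 - 103.0)/(3*2.2138298) = 2.0086
Cpk = min(Cpu, Cpl) = 1.7857

1.7857


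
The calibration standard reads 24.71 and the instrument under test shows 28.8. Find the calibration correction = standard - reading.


Correction = standard - reading
= 24.71 - 28.8
= -4.0900

-4.0900


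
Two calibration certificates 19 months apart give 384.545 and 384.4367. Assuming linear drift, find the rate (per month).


rate = (v2 - v1) / months
= (384.4367 - 384.545) / 19
= -0.1083 / 19
= -0.0057

-0.0057


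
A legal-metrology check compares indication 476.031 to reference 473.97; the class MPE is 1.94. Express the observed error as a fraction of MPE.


e = indication - reference = 476.031 - 473.97 = 2.0610
|e| = 2.0610
ratio = |e| / MPE = 2.0610 / 1.94
ratio = 1.0624

1.0624


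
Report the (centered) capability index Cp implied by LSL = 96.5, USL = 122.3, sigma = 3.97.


Cp = (USL - LSL) / (6 * sigma)
= (122.3 - 96.5) / (6 * 3.97)
= 25.8000 / 23.8200
= 1.0831

1.0831


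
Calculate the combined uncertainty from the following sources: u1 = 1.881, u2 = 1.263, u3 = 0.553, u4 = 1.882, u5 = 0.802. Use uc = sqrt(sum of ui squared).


uc = sqrt(1.881^2 + 1.263^2 + 0.553^2 + 1.882^2 + 0.802^2)
uc = sqrt(9.624267)
uc = 3.1023

3.1023


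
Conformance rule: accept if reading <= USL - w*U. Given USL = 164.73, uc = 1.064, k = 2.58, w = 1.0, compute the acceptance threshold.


U = k * uc = 2.58 * 1.064 = 2.74512
guard band g = w * U = 1.0 * 2.74512 = 2.74512
AL = USL - g = 164.73 - 2.74512
AL = 161.9849

161.9849


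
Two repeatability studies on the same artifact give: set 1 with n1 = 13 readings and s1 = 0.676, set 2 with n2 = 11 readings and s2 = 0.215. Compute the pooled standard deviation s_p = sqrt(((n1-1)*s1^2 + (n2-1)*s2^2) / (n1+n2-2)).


s_p = sqrt(((n1-1)*s1^2 + (n2-1)*s2^2) / (n1+n2-2))
numerator = (13-1)*0.676^2 + (11-1)*0.215^2 = 5.483712 + 0.46225 = 5.945962
denominator = 13 + 11 - 2 = 22
s_p^2 = 5.945962 / 22 = 0.270271
s_p = sqrt(0.270271) = 0.5199

0.5199


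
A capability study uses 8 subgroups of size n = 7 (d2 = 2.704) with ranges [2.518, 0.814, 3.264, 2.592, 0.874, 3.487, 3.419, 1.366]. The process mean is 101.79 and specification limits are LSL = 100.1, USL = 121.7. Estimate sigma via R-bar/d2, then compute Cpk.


R_bar = (2.518 + 0.814 + 3.264 + 2.592 + 0.874 + 3.487 + 3.419 + 1.366) / 8 = 2.29175
sigma = R_bar / d2 = 2.29175 / 2.704 = 0.84754068
Cp = (USL - LSL)/(6*sigma) = (121.7 - 100.1)/(6*0.84754068) = 4.2476
Cpu = (121.7 - 101.79)/(3*0.84754068) = 7.8305
Cpl = (101.79 - 100.1)/(3*0.84754068) = 0.6647
Cpk = min(Cpu, Cpl) = 0.6647

0.6647


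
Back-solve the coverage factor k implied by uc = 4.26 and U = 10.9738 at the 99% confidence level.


k = U / uc
k = 10.9738 / 4.26
k = 2.576

2.576


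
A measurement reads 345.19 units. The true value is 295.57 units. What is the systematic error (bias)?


Systematic error = measured - true
= 345.19 - 295.57
= 49.6200

49.6200


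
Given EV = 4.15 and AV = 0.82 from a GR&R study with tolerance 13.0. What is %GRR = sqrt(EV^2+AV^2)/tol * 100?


GRR = sqrt(EV^2 + AV^2) = sqrt(4.15^2 + 0.82^2) = 4.2302364
%GRR = GRR / tol * 100 = 4.2302364 / 13.0 * 100
%GRR = 32.5403

32.5403


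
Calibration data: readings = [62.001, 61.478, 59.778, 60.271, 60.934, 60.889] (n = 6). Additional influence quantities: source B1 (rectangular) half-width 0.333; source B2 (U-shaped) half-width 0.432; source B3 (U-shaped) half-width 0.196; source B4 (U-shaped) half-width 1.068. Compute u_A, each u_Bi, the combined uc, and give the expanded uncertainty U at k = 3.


mean = (62.001 + 61.478 + 59.778 + 60.271 + 60.934 + 60.889) / 6 = 60.89183333
s = sqrt(sum((x - mean)^2)/(n-1)) = 0.80021083
u_A = s / sqrt(n) = 0.80021083 / sqrt(6) = 0.3266847
u_B1 = 0.333 / sqrt(3) = 0.19225764
u_B2 = 0.432 / sqrt(2) = 0.30547013
u_B3 = 0.196 / sqrt(2) = 0.13859293
u_B4 = 1.068 / sqrt(2) = 0.75519004
uc = sqrt(0.3266847^2 + 0.19225764^2 + 0.30547013^2 + 0.13859293^2 + 0.75519004^2) = 0.90913029
U = k * uc = 3 * 0.90913029
U = 2.7274

2.7274


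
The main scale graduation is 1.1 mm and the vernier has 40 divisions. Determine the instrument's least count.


LC = MSD / n_div
= 1.1 / 40
= 0.0275

0.0275


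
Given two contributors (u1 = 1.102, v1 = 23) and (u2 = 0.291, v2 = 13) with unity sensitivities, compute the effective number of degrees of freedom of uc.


uc = sqrt(u1^2 + u2^2) = sqrt(1.102^2 + 0.291^2) = 1.1397741
v_eff = uc^4 / (u1^4/v1 + u2^4/v2)
= 1.1397741^4 / (1.102^4/23 + 0.291^4/13)
= 1.6876218 / 0.064672348
v_eff = 26.0950

26.0950


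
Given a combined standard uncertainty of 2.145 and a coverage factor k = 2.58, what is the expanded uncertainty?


U = k * uc
U = 2.58 * 2.145
U = 5.5341

5.5341


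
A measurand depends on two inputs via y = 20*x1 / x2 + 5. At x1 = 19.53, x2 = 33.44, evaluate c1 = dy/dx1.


y = 20*x1 / x2 + 5
dy/dx1 = 20/x2
Evaluate at x2 = 33.44: c1 = 20 / 33.44
c1 = 0.5981

0.5981


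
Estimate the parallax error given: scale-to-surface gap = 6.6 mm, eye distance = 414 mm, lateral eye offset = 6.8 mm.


error = h * offset / d
= 6.6 * 6.8 / 414
= 0.1084

0.1084


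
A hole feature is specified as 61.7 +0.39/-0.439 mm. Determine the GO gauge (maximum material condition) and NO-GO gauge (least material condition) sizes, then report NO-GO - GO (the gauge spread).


GO = nominal - lower_tol (smallest hole = maximum material condition)
GO = 61.7 - 0.439 = 61.261
NO-GO = nominal + upper_tol (largest hole = least material condition)
NO-GO = 61.7 + 0.39 = 62.09
spread = NO-GO - GO = 62.09 - 61.261 = 0.8290

0.8290


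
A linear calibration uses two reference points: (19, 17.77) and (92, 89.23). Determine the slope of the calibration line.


slope = (y2 - y1) / (x2 - x1)
= (89.23 - 17.77) / (92 - 19)
= 71.4600 / 73
= 0.9789

0.9789


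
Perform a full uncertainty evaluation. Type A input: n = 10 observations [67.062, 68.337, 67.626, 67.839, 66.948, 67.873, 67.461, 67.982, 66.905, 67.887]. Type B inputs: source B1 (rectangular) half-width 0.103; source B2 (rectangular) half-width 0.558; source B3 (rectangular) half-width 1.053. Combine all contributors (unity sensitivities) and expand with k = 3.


mean = (67.062 + 68.337 + 67.626 + 67.839 + 66.948 + 67.873 + 67.461 + 67.982 + 66.905 + 67.887) / 10 = 67.592
s = sqrt(sum((x - mean)^2)/(n-1)) = 0.48534547
u_A = s / sqrt(n) = 0.48534547 / sqrt(10) = 0.15347971
u_B1 = 0.103 / sqrt(3) = 0.059467078
u_B2 = 0.558 / sqrt(3) = 0.32216145
u_B3 = 1.053 / sqrt(3) = 0.60794983
uc = sqrt(0.15347971^2 + 0.059467078^2 + 0.32216145^2 + 0.60794983^2) = 0.70744848
U = k * uc = 3 * 0.70744848
U = 2.1223

2.1223


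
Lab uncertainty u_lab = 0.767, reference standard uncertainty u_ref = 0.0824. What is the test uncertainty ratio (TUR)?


TUR = u_lab / u_ref
= 0.767 / 0.0824
= 9.3083

9.3083


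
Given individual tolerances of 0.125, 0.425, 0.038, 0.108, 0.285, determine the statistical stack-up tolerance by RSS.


RSS = sqrt(0.125^2 + 0.425^2 + 0.038^2 + 0.108^2 + 0.285^2)
= sqrt(0.290583)
= 0.5391

0.5391


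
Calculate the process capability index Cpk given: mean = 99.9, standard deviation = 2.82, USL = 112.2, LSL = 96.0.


Cpu = (USL - mean) / (3*sigma) = (112.2 - 99.9) / (3*2.82) = 1.4539
Cpl = (mean - LSL) / (3*sigma) = (99.9 - 96.0) / (3*2.82) = 0.4610
Cpk = min(Cpu, Cpl) = 0.4610

0.4610


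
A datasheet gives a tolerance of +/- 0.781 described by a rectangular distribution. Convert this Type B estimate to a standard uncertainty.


u_B = half_width / sqrt(3)
u_B = 0.781 / 1.7320508
u_B = 0.4509

0.4509


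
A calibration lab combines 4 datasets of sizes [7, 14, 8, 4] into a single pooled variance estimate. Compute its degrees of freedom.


nu = sum_i (n_i - 1)
nu = ((7 - 1) + (14 - 1) + (8 - 1) + (4 - 1))
nu = 6 + 13 + 7 + 3
nu = 29

29


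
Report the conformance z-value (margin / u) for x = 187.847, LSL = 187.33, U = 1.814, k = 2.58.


u = U / k = 1.814 / 2.58 = 0.70310078
margin = |LSL - x| = |187.33 - 187.847| = 0.517
z = margin / u = 0.517 / 0.70310078
z = 0.7353

0.7353


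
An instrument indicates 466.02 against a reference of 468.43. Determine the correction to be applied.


Correction = standard - reading
= 468.43 - 466.02
= 2.4100

2.4100


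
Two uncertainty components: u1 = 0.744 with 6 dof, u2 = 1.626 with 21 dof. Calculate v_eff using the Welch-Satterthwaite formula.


uc = sqrt(u1^2 + u2^2) = sqrt(0.744^2 + 1.626^2) = 1.7881309
v_eff = uc^4 / (u1^4/v1 + u2^4/v2)
= 1.7881309^4 / (0.744^4/6 + 1.626^4/21)
= 10.223444 / 0.38392798
v_eff = 26.6285

26.6285


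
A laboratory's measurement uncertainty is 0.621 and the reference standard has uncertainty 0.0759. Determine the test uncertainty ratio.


TUR = u_lab / u_ref
= 0.621 / 0.0759
= 8.1818

8.1818


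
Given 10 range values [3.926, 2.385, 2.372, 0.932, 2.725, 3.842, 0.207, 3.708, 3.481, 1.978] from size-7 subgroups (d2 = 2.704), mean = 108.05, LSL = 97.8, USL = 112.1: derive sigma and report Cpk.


R_bar = (3.926 + 2.385 + 2.372 + 0.932 + 2.725 + 3.842 + 0.207 + 3.708 + 3.481 + 1.978) / 10 = 2.5556
sigma = R_bar / d2 = 2.5556 / 2.704 = 0.94511834
Cp = (USL - LSL)/(6*sigma) = (112.1 - 97.8)/(6*0.94511834) = 2.5217
Cpu = (112.1 - 108.05)/(3*0.94511834) = 1.4284
Cpl = (108.05 - 97.8)/(3*0.94511834) = 3.6151
Cpk = min(Cpu, Cpl) = 1.4284

1.4284


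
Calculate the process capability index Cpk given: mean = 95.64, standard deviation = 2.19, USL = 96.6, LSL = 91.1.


Cpu = (USL - mean) / (3*sigma) = (96.6 - 95.64) / (3*2.19) = 0.1461
Cpl = (mean - LSL) / (3*sigma) = (95.64 - 91.1) / (3*2.19) = 0.6910
Cpk = min(Cpu, Cpl) = 0.1461

0.1461


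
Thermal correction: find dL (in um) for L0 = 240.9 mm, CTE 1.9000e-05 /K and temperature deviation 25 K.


dL = L * alpha * dT
= 240.9 * 1.9000e-05 * 25
= 0.1144275 mm
dL_um = 0.1144275 * 1000 = 114.4275 um

114.4275


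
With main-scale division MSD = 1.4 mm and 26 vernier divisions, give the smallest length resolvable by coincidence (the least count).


LC = MSD / n_div
= 1.4 / 26
= 0.0538

0.0538


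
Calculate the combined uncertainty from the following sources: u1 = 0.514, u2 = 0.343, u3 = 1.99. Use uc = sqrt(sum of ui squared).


uc = sqrt(0.514^2 + 0.343^2 + 1.99^2)
uc = sqrt(4.341945)
uc = 2.0837

2.0837


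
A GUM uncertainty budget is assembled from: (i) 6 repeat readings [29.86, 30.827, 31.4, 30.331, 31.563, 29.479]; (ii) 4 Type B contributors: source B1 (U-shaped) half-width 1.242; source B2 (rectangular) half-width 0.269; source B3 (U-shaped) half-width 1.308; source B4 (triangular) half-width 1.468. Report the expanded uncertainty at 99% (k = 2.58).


mean = (29.86 + 30.827 + 31.4 + 30.331 + 31.563 + 29.479) / 6 = 30.57666667
s = sqrt(sum((x - mean)^2)/(n-1)) = 0.83573122
u_A = s / sqrt(n) = 0.83573122 / sqrt(6) = 0.34118584
u_B1 = 1.242 / sqrt(2) = 0.87822662
u_B2 = 0.269 / sqrt(3) = 0.15530722
u_B3 = 1.308 / sqrt(2) = 0.92489567
u_B4 = 1.468 / sqrt(6) = 0.59930849
uc = sqrt(0.34118584^2 + 0.87822662^2 + 0.15530722^2 + 0.92489567^2 + 0.59930849^2) = 1.4582225
U = k * uc = 2.58 * 1.4582225
U = 3.7622

3.7622


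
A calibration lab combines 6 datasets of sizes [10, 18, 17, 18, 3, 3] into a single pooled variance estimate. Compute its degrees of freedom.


nu = sum_i (n_i - 1)
nu = ((10 - 1) + (18 - 1) + (17 - 1) + (18 - 1) + (3 - 1) + (3 - 1))
nu = 9 + 17 + 16 + 17 + 2 + 2
nu = 63

63


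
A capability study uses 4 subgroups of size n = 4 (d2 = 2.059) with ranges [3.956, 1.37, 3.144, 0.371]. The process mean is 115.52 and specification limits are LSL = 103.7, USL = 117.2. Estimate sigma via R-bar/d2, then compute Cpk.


R_bar = (3.956 + 1.37 + 3.144 + 0.371) / 4 = 2.21025
sigma = R_bar / d2 = 2.21025 / 2.059 = 1.073458
Cp = (USL - LSL)/(6*sigma) = (117.2 - 103.7)/(6*1.073458) = 2.0960
Cpu = (117.2 - 115.52)/(3*1.073458) = 0.5217
Cpl = (115.52 - 103.7)/(3*1.073458) = 3.6704
Cpk = min(Cpu, Cpl) = 0.5217

0.5217


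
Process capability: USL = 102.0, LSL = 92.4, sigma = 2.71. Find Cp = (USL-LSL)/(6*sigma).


Cp = (USL - LSL) / (6 * sigma)
= (102.0 - 92.4) / (6 * 2.71)
= 9.6000 / 16.2600
= 0.5904

0.5904


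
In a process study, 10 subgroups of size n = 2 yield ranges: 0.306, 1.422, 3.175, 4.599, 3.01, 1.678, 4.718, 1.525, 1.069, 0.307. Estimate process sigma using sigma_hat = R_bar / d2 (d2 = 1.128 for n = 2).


R_bar = (0.306 + 1.422 + 3.175 + 4.599 + 3.01 + 1.678 + 4.718 + 1.525 + 1.069 + 0.307) / 10
R_bar = 21.809 / 10 = 2.1809
sigma_hat = R_bar / d2 = 2.1809 / 1.128 = 1.9334

1.9334
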